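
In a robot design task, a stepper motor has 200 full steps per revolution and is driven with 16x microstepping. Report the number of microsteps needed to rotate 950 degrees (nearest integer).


step_size = 360/(200*16) = 360/3200 = 0.112500 deg
n = 950/(360/3200) = 950*3200/360 = 8444.4444 -> 8444

8444 steps


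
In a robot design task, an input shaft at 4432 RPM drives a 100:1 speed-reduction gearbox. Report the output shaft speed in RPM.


omega_out = omega_in / N = 4432 / 100 = 44.3200

44.3200 RPM


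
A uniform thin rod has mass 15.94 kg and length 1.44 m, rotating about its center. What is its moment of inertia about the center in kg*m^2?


I = (1/12)*m*L^2 = (1/12)*15.94*1.44^2 = 2.7544

2.7544 kg*m^2


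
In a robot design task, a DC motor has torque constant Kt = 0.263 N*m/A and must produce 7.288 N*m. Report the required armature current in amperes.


I = tau / Kt = 7.288/0.263 = 27.7110

27.7110 A


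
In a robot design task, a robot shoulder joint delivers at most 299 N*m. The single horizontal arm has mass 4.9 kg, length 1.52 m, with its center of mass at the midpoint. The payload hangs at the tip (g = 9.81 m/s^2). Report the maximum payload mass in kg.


tau_arm = m_arm*g*(L/2) = 4.9*9.81*1.52/2 = 36.5324 N*m
tau_payload = tau_max - tau_arm = 299 - 36.5324 = 262.4676
m_payload = tau_payload / (g*L) = 262.4676 / (9.81*1.52) = 17.6020

17.6020 kg


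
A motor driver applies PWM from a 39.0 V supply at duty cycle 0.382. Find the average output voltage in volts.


V_avg = V_supply * D = 39.0*0.382 = 14.8980

14.8980 V


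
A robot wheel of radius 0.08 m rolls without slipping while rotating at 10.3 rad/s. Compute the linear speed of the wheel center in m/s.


v = omega * r = 10.3 * 0.08 = 0.8240

0.8240 m/s


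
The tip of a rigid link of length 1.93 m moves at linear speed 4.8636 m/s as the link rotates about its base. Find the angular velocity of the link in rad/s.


omega = v / L = 4.8636 / 1.93 = 2.5200

2.5200 rad/s


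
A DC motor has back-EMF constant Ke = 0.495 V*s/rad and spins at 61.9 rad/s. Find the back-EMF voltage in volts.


V_emf = Ke * omega = 0.495*61.9 = 30.6405

30.6405 V


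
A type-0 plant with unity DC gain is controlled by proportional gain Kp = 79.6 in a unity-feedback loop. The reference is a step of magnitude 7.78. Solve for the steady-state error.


e_ss = R/(1 + Kp) = 7.78/(1 + 79.6) = 7.78/80.6000 = 0.0965

0.0965


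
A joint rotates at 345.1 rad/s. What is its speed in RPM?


RPM = 345.1 * 60/(2*pi) = 3295.4623

3295.4623 RPM


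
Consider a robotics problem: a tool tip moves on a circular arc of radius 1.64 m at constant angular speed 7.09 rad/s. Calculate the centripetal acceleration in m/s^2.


a_c = omega^2 * r = 7.09^2 * 1.64 = 82.4397

82.4397 m/s^2


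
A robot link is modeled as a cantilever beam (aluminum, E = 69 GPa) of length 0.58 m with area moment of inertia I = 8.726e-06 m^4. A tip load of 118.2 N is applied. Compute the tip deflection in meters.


delta = F*L^3/(3*E*I) = 118.2*0.58^3/(3*6.900e+10*8.726e-06)
      = 23.0622384/1806282 = 1.2768e-05

1.2768e-05 m


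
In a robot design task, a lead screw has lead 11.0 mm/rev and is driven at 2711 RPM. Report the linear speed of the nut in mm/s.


v = lead * (RPM/60) = 11.0*2711/60 = 497.0167

497.0167 mm/s


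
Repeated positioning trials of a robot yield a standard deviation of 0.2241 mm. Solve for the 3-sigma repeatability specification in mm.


repeatability = 3*sigma = 3*0.2241 = 0.6723

0.6723 mm


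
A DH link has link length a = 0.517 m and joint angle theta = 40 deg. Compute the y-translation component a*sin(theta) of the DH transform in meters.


a*sin(theta) = 0.517*sin(40 deg) = 0.3323

0.3323 m


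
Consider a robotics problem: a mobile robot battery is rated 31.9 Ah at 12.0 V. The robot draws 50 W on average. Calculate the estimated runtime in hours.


E = 31.9*12.0 = 382.8000 Wh
t = E/P = 382.8000/50 = 7.6560

7.6560 hours


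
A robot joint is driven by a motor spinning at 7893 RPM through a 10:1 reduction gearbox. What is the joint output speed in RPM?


omega_joint = omega_motor / N = 7893 / 10 = 789.3000

789.3000 RPM


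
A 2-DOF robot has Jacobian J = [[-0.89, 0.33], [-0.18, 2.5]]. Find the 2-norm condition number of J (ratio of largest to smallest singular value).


JJ^T eigenvalues: trace(JJ^T) = 7.1834, det(JJ^T) = det(J)^2 = 4.68982336
s_max^2 = (7.1834 + sqrt(32.84194212))/2 = 6.45709448
s_min^2 = (7.1834 - sqrt(32.84194212))/2 = 0.72630552
kappa = s_max/s_min = sqrt(6.45709448/0.72630552) = 2.9817

2.9817


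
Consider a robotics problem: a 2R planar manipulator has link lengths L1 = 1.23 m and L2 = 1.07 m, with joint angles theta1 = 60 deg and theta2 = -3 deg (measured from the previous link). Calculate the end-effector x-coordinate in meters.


x = L1*cos(th1) + L2*cos(th1+th2) = 1.23*cos(60 deg) + 1.07*cos(57 deg) = 1.1978

1.1978 m


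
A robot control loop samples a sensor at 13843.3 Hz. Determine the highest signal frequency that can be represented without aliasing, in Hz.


f_max = f_s/2 = 13843.3/2 = 6921.6500

6921.6500 Hz


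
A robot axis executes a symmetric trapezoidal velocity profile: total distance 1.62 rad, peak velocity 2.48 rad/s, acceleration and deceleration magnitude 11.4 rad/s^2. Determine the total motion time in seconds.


t_acc = v/a = 2.48/11.4 = 0.217544 s
d_acc = v^2/(2a) = 0.269754 rad (each ramp)
d_cruise = 1.62 - 2*0.269754 = 1.080492 rad
t_cruise = 1.080492/2.48 = 0.435682 s
t_total = 2*0.217544 + 0.435682 = 0.8708

0.8708 s


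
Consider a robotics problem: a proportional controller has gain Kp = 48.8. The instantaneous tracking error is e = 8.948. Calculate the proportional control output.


u_P = Kp * e = 48.8 * 8.948 = 436.6624

436.6624


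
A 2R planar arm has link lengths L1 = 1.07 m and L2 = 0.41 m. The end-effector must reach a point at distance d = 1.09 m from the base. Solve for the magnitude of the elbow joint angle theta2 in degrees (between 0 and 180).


cos(th2) = (d^2 - L1^2 - L2^2)/(2*L1*L2) = (1.09^2 - 1.07^2 - 0.41^2)/(2*1.07*0.41) = -0.14235240
th2 = acos(-0.14235240) = 98.1840 deg

98.1840 degrees


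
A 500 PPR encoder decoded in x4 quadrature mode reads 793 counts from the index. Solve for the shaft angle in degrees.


angle = counts * 360 / (PPR*4) = 793 * 360 / 2000 = 142.7400

142.7400 degrees


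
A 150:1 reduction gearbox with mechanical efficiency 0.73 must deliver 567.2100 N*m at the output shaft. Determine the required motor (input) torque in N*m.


tau_in = tau_out / (N * eta) = 567.2100 / (150 * 0.73) = 5.1800

5.1800 N*m


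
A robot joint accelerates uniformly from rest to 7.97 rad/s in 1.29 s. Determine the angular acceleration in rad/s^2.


alpha = delta_omega / t = 7.97 / 1.29 = 6.1783

6.1783 rad/s^2


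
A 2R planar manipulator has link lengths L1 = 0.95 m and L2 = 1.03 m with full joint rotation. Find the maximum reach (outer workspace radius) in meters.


r_max = L1 + L2 = 0.95 + 1.03 = 1.9800

1.9800 m


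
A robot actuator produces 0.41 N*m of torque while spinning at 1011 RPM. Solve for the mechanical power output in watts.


omega = 1011 * 2*pi/60 = 105.871672 rad/s
P = tau * omega = 0.41 * 105.871672 = 43.4074

43.4074 W


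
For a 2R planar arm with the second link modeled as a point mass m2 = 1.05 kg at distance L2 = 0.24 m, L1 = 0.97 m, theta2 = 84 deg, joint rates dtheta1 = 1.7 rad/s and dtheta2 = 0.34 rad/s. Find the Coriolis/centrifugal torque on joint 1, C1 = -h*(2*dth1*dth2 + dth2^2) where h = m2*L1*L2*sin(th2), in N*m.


h = m2*L1*L2*sin(th2) = 1.05*0.97*0.24*sin(84 deg) = 0.243101
C1 = -h*(2*1.7*0.34 + 0.34^2) = -0.243101*1.2716 = -0.3091

-0.3091 N*m


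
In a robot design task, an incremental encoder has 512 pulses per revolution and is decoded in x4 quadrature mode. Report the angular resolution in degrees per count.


resolution = 360 / (PPR * 4) = 360 / 2048 = 0.1758

0.1758 degrees


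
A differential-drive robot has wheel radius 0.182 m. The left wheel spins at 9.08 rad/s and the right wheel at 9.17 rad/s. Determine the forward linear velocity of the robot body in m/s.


v = r*(wR + wL)/2 = 0.182*(9.17 + 9.08)/2 = 1.6607

1.6607 m/s


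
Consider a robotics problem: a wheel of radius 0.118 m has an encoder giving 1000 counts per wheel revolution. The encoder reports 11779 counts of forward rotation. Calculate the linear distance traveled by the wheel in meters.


revs = 11779/1000 = 11.779000
d = revs * 2*pi*r = 11.779000 * 2*pi*0.118 = 8.7331

8.7331 m


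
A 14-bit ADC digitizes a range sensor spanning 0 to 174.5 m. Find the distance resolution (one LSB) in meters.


res = range / 2^n = 174.5/2^14 = 174.5/16384 = 0.0107

0.0107 m


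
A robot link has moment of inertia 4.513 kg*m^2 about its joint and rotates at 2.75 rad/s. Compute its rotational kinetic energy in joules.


KE = (1/2)*I*omega^2 = 0.5*4.513*2.75^2 = 17.0648

17.0648 J


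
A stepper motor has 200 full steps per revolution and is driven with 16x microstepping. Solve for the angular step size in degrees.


step = 360/(200*16) = 360/3200 = 0.1125

0.1125 degrees


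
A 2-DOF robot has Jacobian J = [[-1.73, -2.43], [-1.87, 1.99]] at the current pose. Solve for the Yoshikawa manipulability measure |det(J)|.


det(J) = -1.73*1.99 - (-2.43)*(-1.87) = -7.9868
|det(J)| = 7.9868

7.9868


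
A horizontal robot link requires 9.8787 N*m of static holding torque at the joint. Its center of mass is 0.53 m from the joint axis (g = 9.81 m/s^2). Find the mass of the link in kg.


m = tau / (g*L) = 9.8787 / (9.81 * 0.53) = 1.9000

1.9000 kg


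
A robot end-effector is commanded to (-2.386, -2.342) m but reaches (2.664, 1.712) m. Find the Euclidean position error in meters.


dx = 2.664 - (-2.386) = 5.0500, dy = 1.712 - (-2.342) = 4.0540
err = sqrt(25.502500 + 16.434916) = 6.4759

6.4759 m


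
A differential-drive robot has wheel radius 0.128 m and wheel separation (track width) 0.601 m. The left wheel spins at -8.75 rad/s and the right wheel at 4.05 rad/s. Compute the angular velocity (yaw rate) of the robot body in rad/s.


omega = r*(wR - wL)/L = 0.128*(4.05 - (-8.75))/0.601 = 2.7261

2.7261 rad/s


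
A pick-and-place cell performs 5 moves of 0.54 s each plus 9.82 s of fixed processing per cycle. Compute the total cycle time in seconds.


T = 5*0.54 + 9.82 = 12.5200

12.5200 s


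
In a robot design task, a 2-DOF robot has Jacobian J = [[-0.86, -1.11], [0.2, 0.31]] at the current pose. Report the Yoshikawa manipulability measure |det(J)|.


det(J) = -0.86*0.31 - (-1.11)*(0.2) = -0.0446
|det(J)| = 0.0446

0.0446


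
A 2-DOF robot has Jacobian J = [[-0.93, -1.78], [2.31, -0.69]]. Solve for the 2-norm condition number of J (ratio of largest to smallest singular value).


JJ^T eigenvalues: trace(JJ^T) = 9.8455, det(JJ^T) = det(J)^2 = 22.59576225
s_max^2 = (9.8455 + sqrt(6.55082125))/2 = 6.20247861
s_min^2 = (9.8455 - sqrt(6.55082125))/2 = 3.64302139
kappa = s_max/s_min = sqrt(6.20247861/3.64302139) = 1.3048

1.3048


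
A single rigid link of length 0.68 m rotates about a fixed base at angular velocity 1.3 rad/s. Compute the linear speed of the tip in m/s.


v = L*omega = 0.68 * 1.3 = 0.8840

0.8840 m/s


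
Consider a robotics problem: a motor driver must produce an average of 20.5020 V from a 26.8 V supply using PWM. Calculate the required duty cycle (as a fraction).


D = V_avg/V_supply = 20.5020/26.8 = 0.7650

0.7650


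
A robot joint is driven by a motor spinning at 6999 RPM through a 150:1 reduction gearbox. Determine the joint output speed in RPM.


omega_joint = omega_motor / N = 6999 / 150 = 46.6600

46.6600 RPM


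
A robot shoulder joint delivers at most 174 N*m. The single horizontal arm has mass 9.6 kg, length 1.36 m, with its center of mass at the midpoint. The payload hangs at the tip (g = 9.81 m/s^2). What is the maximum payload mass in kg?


tau_arm = m_arm*g*(L/2) = 9.6*9.81*1.36/2 = 64.0397 N*m
tau_payload = tau_max - tau_arm = 174 - 64.0397 = 109.9603
m_payload = tau_payload / (g*L) = 109.9603 / (9.81*1.36) = 8.2419

8.2419 kg


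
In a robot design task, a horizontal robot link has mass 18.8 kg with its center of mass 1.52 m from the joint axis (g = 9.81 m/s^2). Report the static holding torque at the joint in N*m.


tau = m*g*L = 18.8 * 9.81 * 1.52 = 280.3306

280.3306 N*m


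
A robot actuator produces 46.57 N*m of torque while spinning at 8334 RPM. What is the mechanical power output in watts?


omega = 8334 * 2*pi/60 = 872.734439 rad/s
P = tau * omega = 46.57 * 872.734439 = 40643.2428

40643.2428 W


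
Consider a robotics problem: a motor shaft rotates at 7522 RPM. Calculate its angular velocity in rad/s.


omega = 7522 * 2*pi/60 = 787.7020

787.7020 rad/s


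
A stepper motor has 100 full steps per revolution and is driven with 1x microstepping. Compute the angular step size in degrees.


step = 360/(100*1) = 360/100 = 3.6000

3.6000 degrees


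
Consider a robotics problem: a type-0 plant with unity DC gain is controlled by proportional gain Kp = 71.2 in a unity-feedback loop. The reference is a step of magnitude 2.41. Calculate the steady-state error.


e_ss = R/(1 + Kp) = 2.41/(1 + 71.2) = 2.41/72.2000 = 0.0334

0.0334


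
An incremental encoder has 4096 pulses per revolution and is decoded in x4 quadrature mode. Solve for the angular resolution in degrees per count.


resolution = 360 / (PPR * 4) = 360 / 16384 = 0.0220

0.0220 degrees


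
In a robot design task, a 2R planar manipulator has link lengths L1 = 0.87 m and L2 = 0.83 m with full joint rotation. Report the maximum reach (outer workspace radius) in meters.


r_max = L1 + L2 = 0.87 + 0.83 = 1.7000

1.7000 m


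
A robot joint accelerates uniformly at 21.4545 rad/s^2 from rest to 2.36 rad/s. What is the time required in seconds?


t = delta_omega / alpha = 2.36 / 21.4545 = 0.1100

0.1100 s


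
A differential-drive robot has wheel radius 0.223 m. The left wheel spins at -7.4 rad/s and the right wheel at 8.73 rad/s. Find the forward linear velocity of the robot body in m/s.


v = r*(wR + wL)/2 = 0.223*(8.73 + -7.4)/2 = 0.1483

0.1483 m/s


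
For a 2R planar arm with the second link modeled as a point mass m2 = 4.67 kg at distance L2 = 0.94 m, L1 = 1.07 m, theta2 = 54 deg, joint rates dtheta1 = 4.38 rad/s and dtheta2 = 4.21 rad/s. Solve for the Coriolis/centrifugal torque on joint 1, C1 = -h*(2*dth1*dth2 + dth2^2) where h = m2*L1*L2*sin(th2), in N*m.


h = m2*L1*L2*sin(th2) = 4.67*1.07*0.94*sin(54 deg) = 3.800022
C1 = -h*(2*4.38*4.21 + 4.21^2) = -3.800022*54.6037 = -207.4953

-207.4953 N*m


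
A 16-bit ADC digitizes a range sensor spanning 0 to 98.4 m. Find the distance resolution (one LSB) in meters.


res = range / 2^n = 98.4/2^16 = 98.4/65536 = 0.0015

0.0015 m


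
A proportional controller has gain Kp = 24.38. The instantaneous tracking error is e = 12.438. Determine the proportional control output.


u_P = Kp * e = 24.38 * 12.438 = 303.2384

303.2384


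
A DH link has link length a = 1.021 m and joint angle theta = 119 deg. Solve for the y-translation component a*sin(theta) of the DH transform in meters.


a*sin(theta) = 1.021*sin(119 deg) = 0.8930

0.8930 m


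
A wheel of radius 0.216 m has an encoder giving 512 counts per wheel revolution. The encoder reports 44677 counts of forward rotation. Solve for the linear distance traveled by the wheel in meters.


revs = 44677/512 = 87.259766
d = revs * 2*pi*r = 87.259766 * 2*pi*0.216 = 118.4262

118.4262 m


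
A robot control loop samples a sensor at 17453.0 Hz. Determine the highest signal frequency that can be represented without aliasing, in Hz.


f_max = f_s/2 = 17453.0/2 = 8726.5000

8726.5000 Hz


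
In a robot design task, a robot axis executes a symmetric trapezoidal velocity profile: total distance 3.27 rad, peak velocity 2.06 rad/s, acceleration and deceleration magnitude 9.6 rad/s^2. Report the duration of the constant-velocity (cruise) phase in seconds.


t_acc = v/a = 0.214583 s, d_acc = v^2/(2a) = 0.221021 rad each
d_cruise = 3.27 - 2*0.221021 = 2.827958 rad
t_cruise = d_cruise/v = 2.827958/2.06 = 1.3728

1.3728 s


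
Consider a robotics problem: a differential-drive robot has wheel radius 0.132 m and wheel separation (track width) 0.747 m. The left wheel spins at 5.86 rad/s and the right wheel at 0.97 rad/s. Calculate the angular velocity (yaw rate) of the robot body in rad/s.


omega = r*(wR - wL)/L = 0.132*(0.97 - (5.86))/0.747 = -0.8641

-0.8641 rad/s


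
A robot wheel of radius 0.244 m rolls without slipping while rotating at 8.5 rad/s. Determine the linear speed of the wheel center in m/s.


v = omega * r = 8.5 * 0.244 = 2.0740

2.0740 m/s


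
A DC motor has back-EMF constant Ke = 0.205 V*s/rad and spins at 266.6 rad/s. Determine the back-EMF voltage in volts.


V_emf = Ke * omega = 0.205*266.6 = 54.6530

54.6530 V


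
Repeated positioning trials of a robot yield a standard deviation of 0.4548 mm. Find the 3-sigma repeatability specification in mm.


repeatability = 3*sigma = 3*0.4548 = 1.3644

1.3644 mm


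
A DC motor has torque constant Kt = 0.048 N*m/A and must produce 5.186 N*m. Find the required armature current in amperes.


I = tau / Kt = 5.186/0.048 = 108.0417

108.0417 A


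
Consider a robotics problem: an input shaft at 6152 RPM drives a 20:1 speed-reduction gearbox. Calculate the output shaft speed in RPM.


omega_out = omega_in / N = 6152 / 20 = 307.6000

307.6000 RPM


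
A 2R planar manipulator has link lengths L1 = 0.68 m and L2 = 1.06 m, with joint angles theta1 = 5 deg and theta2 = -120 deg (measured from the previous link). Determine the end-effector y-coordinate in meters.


y = L1*sin(th1) + L2*sin(th1+th2) = 0.68*sin(5 deg) + 1.06*sin(-115 deg) = -0.9014

-0.9014 m


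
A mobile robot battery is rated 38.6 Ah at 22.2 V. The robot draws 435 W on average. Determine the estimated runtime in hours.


E = 38.6*22.2 = 856.9200 Wh
t = E/P = 856.9200/435 = 1.9699

1.9699 hours


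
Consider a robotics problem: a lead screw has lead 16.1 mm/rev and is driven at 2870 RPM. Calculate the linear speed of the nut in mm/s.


v = lead * (RPM/60) = 16.1*2870/60 = 770.1167

770.1167 mm/s


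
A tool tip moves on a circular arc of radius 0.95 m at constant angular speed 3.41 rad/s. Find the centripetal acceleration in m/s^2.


a_c = omega^2 * r = 3.41^2 * 0.95 = 11.0467

11.0467 m/s^2


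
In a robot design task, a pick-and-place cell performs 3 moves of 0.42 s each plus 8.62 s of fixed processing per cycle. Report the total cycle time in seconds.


T = 3*0.42 + 8.62 = 9.8800

9.8800 s


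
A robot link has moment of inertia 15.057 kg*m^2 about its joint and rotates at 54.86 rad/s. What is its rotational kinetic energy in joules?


KE = (1/2)*I*omega^2 = 0.5*15.057*54.86^2 = 22657.9212

22657.9212 J


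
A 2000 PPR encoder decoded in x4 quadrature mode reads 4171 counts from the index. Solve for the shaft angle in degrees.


angle = counts * 360 / (PPR*4) = 4171 * 360 / 8000 = 187.6950

187.6950 degrees


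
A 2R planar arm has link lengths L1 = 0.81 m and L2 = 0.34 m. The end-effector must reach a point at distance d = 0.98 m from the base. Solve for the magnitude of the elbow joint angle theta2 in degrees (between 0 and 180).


cos(th2) = (d^2 - L1^2 - L2^2)/(2*L1*L2) = (0.98^2 - 0.81^2 - 0.34^2)/(2*0.81*0.34) = 0.34259259
th2 = acos(0.34259259) = 69.9651 deg

69.9651 degrees


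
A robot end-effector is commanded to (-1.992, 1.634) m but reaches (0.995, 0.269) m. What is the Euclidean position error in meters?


dx = 0.995 - (-1.992) = 2.9870, dy = 0.269 - (1.634) = -1.3650
err = sqrt(8.922169 + 1.863225) = 3.2841

3.2841 m


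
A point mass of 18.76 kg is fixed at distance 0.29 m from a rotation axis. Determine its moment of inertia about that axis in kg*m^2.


I = m*r^2 = 18.76*0.29^2 = 1.5777

1.5777 kg*m^2


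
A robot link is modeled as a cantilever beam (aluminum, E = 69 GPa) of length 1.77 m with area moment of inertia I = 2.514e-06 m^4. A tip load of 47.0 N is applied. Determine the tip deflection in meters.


delta = F*L^3/(3*E*I) = 47.0*1.77^3/(3*6.900e+10*2.514e-06)
      = 260.625951/520398 = 5.0082e-04

5.0082e-04 m


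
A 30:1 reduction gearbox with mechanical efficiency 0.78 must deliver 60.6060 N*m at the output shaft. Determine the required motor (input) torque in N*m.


tau_in = tau_out / (N * eta) = 60.6060 / (30 * 0.78) = 2.5900

2.5900 N*m


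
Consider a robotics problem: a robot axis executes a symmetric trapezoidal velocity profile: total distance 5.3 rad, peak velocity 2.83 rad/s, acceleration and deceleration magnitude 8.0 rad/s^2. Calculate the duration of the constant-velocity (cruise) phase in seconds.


t_acc = v/a = 0.353750 s, d_acc = v^2/(2a) = 0.500556 rad each
d_cruise = 5.3 - 2*0.500556 = 4.298888 rad
t_cruise = d_cruise/v = 4.298888/2.83 = 1.5190

1.5190 s


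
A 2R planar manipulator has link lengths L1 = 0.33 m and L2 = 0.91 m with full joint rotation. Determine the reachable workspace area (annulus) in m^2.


r_max = L1 + L2 = 1.2400, r_min = |L1 - L2| = 0.5800
A = pi*(r_max^2 - r_min^2) = pi*(1.5376 - 0.3364) = 3.7737

3.7737 m^2


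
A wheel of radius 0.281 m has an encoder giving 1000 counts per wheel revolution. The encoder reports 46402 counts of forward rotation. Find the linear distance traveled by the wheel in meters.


revs = 46402/1000 = 46.402000
d = revs * 2*pi*r = 46.402000 * 2*pi*0.281 = 81.9262

81.9262 m


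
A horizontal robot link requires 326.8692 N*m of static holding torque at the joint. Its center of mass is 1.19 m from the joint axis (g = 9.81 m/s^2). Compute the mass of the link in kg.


m = tau / (g*L) = 326.8692 / (9.81 * 1.19) = 28.0000

28.0000 kg


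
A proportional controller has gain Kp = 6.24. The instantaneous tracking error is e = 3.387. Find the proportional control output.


u_P = Kp * e = 6.24 * 3.387 = 21.1349

21.1349


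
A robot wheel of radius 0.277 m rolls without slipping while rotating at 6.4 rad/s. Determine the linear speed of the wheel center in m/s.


v = omega * r = 6.4 * 0.277 = 1.7728

1.7728 m/s


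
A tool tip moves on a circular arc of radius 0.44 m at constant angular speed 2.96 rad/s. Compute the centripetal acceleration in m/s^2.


a_c = omega^2 * r = 2.96^2 * 0.44 = 3.8551

3.8551 m/s^2


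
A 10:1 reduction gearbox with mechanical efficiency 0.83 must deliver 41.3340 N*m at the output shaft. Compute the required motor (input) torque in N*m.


tau_in = tau_out / (N * eta) = 41.3340 / (10 * 0.83) = 4.9800

4.9800 N*m


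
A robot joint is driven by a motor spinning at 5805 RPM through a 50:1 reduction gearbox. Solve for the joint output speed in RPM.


omega_joint = omega_motor / N = 5805 / 50 = 116.1000

116.1000 RPM


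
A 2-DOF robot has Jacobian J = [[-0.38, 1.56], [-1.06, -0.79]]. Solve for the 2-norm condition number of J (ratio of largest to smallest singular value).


JJ^T eigenvalues: trace(JJ^T) = 4.3257, det(JJ^T) = det(J)^2 = 3.81733444
s_max^2 = (4.3257 + sqrt(3.44234273))/2 = 3.09052757
s_min^2 = (4.3257 - sqrt(3.44234273))/2 = 1.23517243
kappa = s_max/s_min = sqrt(3.09052757/1.23517243) = 1.5818

1.5818


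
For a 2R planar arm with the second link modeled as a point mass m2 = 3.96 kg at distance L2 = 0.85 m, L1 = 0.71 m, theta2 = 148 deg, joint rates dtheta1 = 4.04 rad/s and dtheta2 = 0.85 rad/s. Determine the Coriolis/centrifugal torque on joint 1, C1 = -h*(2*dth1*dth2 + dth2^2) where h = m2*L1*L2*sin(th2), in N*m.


h = m2*L1*L2*sin(th2) = 3.96*0.71*0.85*sin(148 deg) = 1.266433
C1 = -h*(2*4.04*0.85 + 0.85^2) = -1.266433*7.5905 = -9.6129

-9.6129 N*m


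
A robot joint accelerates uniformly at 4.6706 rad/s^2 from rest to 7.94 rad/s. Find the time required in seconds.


t = delta_omega / alpha = 7.94 / 4.6706 = 1.7000

1.7000 s


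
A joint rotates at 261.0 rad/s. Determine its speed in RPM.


RPM = 261.0 * 60/(2*pi) = 2492.3664

2492.3664 RPM


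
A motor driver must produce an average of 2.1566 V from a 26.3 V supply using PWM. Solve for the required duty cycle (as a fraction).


D = V_avg/V_supply = 2.1566/26.3 = 0.0820

0.0820


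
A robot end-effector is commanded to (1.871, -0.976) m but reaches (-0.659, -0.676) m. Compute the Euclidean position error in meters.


dx = -0.659 - (1.871) = -2.5300, dy = -0.676 - (-0.976) = 0.3000
err = sqrt(6.400900 + 0.090000) = 2.5477

2.5477 m


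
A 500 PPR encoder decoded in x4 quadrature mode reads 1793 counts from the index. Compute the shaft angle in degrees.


angle = counts * 360 / (PPR*4) = 1793 * 360 / 2000 = 322.7400

322.7400 degrees


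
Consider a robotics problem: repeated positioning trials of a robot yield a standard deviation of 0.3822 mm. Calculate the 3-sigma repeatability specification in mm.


repeatability = 3*sigma = 3*0.3822 = 1.1466

1.1466 mm


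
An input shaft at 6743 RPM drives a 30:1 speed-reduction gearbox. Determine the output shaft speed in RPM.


omega_out = omega_in / N = 6743 / 30 = 224.7667

224.7667 RPM


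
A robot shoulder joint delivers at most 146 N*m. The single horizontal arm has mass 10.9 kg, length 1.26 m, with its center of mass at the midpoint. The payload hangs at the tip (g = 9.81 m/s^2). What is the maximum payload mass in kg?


tau_arm = m_arm*g*(L/2) = 10.9*9.81*1.26/2 = 67.3653 N*m
tau_payload = tau_max - tau_arm = 146 - 67.3653 = 78.6347
m_payload = tau_payload / (g*L) = 78.6347 / (9.81*1.26) = 6.3617

6.3617 kg


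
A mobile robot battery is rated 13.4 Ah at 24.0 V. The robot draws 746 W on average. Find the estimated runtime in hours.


E = 13.4*24.0 = 321.6000 Wh
t = E/P = 321.6000/746 = 0.4311

0.4311 hours


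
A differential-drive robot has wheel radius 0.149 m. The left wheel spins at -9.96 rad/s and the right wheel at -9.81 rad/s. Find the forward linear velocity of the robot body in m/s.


v = r*(wR + wL)/2 = 0.149*(-9.81 + -9.96)/2 = -1.4729

-1.4729 m/s


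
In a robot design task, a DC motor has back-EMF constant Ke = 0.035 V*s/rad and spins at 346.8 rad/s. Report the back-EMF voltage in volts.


V_emf = Ke * omega = 0.035*346.8 = 12.1380

12.1380 V


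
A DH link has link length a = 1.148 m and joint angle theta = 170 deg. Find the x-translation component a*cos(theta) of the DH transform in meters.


a*cos(theta) = 1.148*cos(170 deg) = -1.1306

-1.1306 m


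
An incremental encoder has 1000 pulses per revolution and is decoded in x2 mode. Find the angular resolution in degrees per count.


resolution = 360 / (PPR * 2) = 360 / 2000 = 0.1800

0.1800 degrees


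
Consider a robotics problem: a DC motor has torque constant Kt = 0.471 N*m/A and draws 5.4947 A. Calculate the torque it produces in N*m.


tau = Kt * I = 0.471*5.4947 = 2.5880

2.5880 N*m


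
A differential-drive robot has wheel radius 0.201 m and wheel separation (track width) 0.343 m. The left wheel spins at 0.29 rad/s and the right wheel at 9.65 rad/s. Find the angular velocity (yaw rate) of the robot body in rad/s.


omega = r*(wR - wL)/L = 0.201*(9.65 - (0.29))/0.343 = 5.4850

5.4850 rad/s


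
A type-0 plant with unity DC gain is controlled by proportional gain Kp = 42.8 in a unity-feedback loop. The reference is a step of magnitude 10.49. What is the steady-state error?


e_ss = R/(1 + Kp) = 10.49/(1 + 42.8) = 10.49/43.8000 = 0.2395

0.2395


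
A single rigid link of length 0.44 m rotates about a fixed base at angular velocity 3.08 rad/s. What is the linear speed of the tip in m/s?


v = L*omega = 0.44 * 3.08 = 1.3552

1.3552 m/s


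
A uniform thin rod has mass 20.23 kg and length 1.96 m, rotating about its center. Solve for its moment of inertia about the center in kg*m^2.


I = (1/12)*m*L^2 = (1/12)*20.23*1.96^2 = 6.4763

6.4763 kg*m^2


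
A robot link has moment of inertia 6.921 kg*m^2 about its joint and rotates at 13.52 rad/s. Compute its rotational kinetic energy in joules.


KE = (1/2)*I*omega^2 = 0.5*6.921*13.52^2 = 632.5462

632.5462 J


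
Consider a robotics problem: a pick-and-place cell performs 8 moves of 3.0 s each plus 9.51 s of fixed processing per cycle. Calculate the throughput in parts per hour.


T_cycle = 8*3.0 + 9.51 = 33.5100 s
rate = 3600/T = 107.4306

107.4306 parts/hour


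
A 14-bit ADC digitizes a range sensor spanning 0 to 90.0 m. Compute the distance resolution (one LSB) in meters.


res = range / 2^n = 90.0/2^14 = 90.0/16384 = 0.0055

0.0055 m


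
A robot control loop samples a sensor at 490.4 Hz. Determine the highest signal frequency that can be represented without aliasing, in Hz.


f_max = f_s/2 = 490.4/2 = 245.2000

245.2000 Hz


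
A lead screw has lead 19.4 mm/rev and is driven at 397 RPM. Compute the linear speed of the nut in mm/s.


v = lead * (RPM/60) = 19.4*397/60 = 128.3633

128.3633 mm/s


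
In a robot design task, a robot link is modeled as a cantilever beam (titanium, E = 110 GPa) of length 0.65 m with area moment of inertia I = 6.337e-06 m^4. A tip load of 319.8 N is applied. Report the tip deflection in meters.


delta = F*L^3/(3*E*I) = 319.8*0.65^3/(3*1.100e+11*6.337e-06)
      = 87.825075/2091210 = 4.1997e-05

4.1997e-05 m


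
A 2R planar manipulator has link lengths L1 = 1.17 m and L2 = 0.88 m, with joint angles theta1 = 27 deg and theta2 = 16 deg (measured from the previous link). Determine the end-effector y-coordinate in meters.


y = L1*sin(th1) + L2*sin(th1+th2) = 1.17*sin(27 deg) + 0.88*sin(43 deg) = 1.1313

1.1313 m


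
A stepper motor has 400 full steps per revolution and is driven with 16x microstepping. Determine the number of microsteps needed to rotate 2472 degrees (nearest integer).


step_size = 360/(400*16) = 360/6400 = 0.056250 deg
n = 2472/(360/6400) = 2472*6400/360 = 43946.6667 -> 43947

43947 steps


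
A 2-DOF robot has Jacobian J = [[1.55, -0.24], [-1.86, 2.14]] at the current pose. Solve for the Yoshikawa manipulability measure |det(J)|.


det(J) = 1.55*2.14 - (-0.24)*(-1.86) = 2.8706
|det(J)| = 2.8706

2.8706


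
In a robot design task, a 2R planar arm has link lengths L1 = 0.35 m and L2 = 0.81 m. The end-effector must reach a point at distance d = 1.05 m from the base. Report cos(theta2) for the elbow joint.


cos(th2) = (d^2 - L1^2 - L2^2)/(2*L1*L2) = (1.05^2 - 0.35^2 - 0.81^2)/(2*0.35*0.81) = 0.5713

0.5713


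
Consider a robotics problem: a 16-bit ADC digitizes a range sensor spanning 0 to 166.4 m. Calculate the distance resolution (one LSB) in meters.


res = range / 2^n = 166.4/2^16 = 166.4/65536 = 0.0025

0.0025 m


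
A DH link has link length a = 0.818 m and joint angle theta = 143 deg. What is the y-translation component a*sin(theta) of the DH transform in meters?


a*sin(theta) = 0.818*sin(143 deg) = 0.4923

0.4923 m


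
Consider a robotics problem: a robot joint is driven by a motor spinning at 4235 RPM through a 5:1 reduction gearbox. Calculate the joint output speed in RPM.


omega_joint = omega_motor / N = 4235 / 5 = 847.0000

847.0000 RPM


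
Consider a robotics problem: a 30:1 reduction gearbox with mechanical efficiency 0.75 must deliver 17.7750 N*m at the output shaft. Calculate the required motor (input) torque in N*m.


tau_in = tau_out / (N * eta) = 17.7750 / (30 * 0.75) = 0.7900

0.7900 N*m


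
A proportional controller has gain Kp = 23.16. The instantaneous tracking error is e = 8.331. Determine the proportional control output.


u_P = Kp * e = 23.16 * 8.331 = 192.9460

192.9460


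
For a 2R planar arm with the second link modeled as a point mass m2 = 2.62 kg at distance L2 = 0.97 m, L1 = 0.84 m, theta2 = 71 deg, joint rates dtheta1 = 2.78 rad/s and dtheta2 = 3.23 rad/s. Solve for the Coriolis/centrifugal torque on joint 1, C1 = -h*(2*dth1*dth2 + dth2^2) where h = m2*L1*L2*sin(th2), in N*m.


h = m2*L1*L2*sin(th2) = 2.62*0.84*0.97*sin(71 deg) = 2.018470
C1 = -h*(2*2.78*3.23 + 3.23^2) = -2.018470*28.3917 = -57.3078

-57.3078 N*m


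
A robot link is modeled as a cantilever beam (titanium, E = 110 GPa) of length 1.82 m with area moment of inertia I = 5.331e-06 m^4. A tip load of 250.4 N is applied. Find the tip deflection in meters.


delta = F*L^3/(3*E*I) = 250.4*1.82^3/(3*1.100e+11*5.331e-06)
      = 1509.5534272/1759230 = 8.5808e-04

8.5808e-04 m


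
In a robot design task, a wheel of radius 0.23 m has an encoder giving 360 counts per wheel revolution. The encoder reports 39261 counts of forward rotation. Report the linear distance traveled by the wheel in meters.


revs = 39261/360 = 109.058333
d = revs * 2*pi*r = 109.058333 * 2*pi*0.23 = 157.6038

157.6038 m


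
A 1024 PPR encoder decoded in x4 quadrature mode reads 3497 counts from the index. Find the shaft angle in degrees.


angle = counts * 360 / (PPR*4) = 3497 * 360 / 4096 = 307.3535

307.3535 degrees


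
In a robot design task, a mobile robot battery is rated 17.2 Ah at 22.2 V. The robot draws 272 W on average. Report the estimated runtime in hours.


E = 17.2*22.2 = 381.8400 Wh
t = E/P = 381.8400/272 = 1.4038

1.4038 hours


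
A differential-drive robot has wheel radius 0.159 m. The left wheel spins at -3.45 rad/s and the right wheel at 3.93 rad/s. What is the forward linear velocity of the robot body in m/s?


v = r*(wR + wL)/2 = 0.159*(3.93 + -3.45)/2 = 0.0382

0.0382 m/s


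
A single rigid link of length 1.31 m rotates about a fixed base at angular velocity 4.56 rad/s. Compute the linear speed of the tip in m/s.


v = L*omega = 1.31 * 4.56 = 5.9736

5.9736 m/s


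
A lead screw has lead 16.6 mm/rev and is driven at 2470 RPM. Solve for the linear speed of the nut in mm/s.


v = lead * (RPM/60) = 16.6*2470/60 = 683.3667

683.3667 mm/s


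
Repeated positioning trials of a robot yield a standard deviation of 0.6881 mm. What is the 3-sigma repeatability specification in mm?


repeatability = 3*sigma = 3*0.6881 = 2.0643

2.0643 mm


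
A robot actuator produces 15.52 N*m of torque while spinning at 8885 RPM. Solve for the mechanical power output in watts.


omega = 8885 * 2*pi/60 = 930.435024 rad/s
P = tau * omega = 15.52 * 930.435024 = 14440.3516

14440.3516 W


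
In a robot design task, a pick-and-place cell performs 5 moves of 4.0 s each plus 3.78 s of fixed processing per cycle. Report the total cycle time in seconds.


T = 5*4.0 + 3.78 = 23.7800

23.7800 s


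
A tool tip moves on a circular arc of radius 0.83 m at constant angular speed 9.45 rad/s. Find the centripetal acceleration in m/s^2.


a_c = omega^2 * r = 9.45^2 * 0.83 = 74.1211

74.1211 m/s^2


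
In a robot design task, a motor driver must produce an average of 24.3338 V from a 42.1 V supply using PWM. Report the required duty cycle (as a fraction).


D = V_avg/V_supply = 24.3338/42.1 = 0.5780

0.5780


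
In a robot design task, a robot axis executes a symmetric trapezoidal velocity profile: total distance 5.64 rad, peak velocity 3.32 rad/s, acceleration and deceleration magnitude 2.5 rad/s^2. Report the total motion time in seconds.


t_acc = v/a = 3.32/2.5 = 1.328000 s
d_acc = v^2/(2a) = 2.204480 rad (each ramp)
d_cruise = 5.64 - 2*2.204480 = 1.231040 rad
t_cruise = 1.231040/3.32 = 0.370795 s
t_total = 2*1.328000 + 0.370795 = 3.0268

3.0268 s


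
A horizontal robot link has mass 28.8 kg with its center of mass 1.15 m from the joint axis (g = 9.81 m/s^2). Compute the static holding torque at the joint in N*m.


tau = m*g*L = 28.8 * 9.81 * 1.15 = 324.9072

324.9072 N*m


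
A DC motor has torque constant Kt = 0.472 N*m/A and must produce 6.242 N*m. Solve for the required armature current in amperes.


I = tau / Kt = 6.242/0.472 = 13.2246

13.2246 A


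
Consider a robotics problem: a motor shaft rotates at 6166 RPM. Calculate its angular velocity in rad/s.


omega = 6166 * 2*pi/60 = 645.7020

645.7020 rad/s


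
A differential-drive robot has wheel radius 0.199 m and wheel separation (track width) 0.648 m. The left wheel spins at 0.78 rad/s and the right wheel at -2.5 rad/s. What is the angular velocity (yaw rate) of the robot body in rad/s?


omega = r*(wR - wL)/L = 0.199*(-2.5 - (0.78))/0.648 = -1.0073

-1.0073 rad/s


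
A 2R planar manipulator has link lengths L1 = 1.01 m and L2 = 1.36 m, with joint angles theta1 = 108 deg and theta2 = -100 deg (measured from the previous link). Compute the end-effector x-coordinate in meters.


x = L1*cos(th1) + L2*cos(th1+th2) = 1.01*cos(108 deg) + 1.36*cos(8 deg) = 1.0347

1.0347 m


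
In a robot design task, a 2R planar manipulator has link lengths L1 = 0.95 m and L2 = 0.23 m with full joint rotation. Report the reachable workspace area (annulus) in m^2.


r_max = L1 + L2 = 1.1800, r_min = |L1 - L2| = 0.7200
A = pi*(r_max^2 - r_min^2) = pi*(1.3924 - 0.5184) = 2.7458

2.7458 m^2


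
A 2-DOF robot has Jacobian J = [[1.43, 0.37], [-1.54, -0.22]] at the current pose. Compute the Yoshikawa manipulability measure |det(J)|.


det(J) = 1.43*-0.22 - (0.37)*(-1.54) = 0.2552
|det(J)| = 0.2552

0.2552


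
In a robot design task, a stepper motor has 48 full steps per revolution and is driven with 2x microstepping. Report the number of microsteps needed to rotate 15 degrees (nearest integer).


step_size = 360/(48*2) = 360/96 = 3.750000 deg
n = 15/(360/96) = 15*96/360 = 4

4 steps


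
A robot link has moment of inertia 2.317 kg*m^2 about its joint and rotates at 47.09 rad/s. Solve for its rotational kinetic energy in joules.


KE = (1/2)*I*omega^2 = 0.5*2.317*47.09^2 = 2568.9368

2568.9368 J


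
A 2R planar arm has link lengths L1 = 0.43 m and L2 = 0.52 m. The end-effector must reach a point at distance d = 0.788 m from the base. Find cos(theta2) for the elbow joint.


cos(th2) = (d^2 - L1^2 - L2^2)/(2*L1*L2) = (0.788^2 - 0.43^2 - 0.52^2)/(2*0.43*0.52) = 0.3704

0.3704


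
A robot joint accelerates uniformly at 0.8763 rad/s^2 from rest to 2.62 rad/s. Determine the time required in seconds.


t = delta_omega / alpha = 2.62 / 0.8763 = 2.9898

2.9898 s


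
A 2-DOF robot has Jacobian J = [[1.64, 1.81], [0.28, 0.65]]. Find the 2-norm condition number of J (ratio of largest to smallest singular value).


JJ^T eigenvalues: trace(JJ^T) = 6.4666, det(JJ^T) = det(J)^2 = 0.31270464
s_max^2 = (6.4666 + sqrt(40.56609700))/2 = 6.41787599
s_min^2 = (6.4666 - sqrt(40.56609700))/2 = 0.04872401
kappa = s_max/s_min = sqrt(6.41787599/0.04872401) = 11.4769

11.4769


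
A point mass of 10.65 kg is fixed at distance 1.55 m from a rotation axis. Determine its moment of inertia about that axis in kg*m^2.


I = m*r^2 = 10.65*1.55^2 = 25.5866

25.5866 kg*m^2


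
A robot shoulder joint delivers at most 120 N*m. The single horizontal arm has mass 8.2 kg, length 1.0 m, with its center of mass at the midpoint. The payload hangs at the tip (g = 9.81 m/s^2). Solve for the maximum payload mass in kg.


tau_arm = m_arm*g*(L/2) = 8.2*9.81*1.0/2 = 40.2210 N*m
tau_payload = tau_max - tau_arm = 120 - 40.2210 = 79.7790
m_payload = tau_payload / (g*L) = 79.7790 / (9.81*1.0) = 8.1324

8.1324 kg


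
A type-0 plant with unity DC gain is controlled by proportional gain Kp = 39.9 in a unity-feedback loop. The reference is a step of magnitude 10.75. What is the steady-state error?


e_ss = R/(1 + Kp) = 10.75/(1 + 39.9) = 10.75/40.9000 = 0.2628

0.2628


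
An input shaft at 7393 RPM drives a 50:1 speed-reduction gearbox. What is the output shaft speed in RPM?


omega_out = omega_in / N = 7393 / 50 = 147.8600

147.8600 RPM


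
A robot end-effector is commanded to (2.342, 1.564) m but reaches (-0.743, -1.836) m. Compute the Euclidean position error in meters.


dx = -0.743 - (2.342) = -3.0850, dy = -1.836 - (1.564) = -3.4000
err = sqrt(9.517225 + 11.560000) = 4.5910

4.5910 m
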